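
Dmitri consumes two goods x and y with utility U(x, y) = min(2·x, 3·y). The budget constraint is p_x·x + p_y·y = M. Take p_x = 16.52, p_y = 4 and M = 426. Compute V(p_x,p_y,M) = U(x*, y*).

With perfect complements, no substitution: consume in ratio x:y = 3:2.
Budget: p_x·x + p_y·(2/3)·x = M, so (3·p_x + 2·p_y)·x = 3·M.
Demand: x*(p_x,p_y,M) = 3·M/(3·p_x + 2·p_y), y* = 2·M/(3·p_x + 2·p_y).
Here 3·16.52 + 2·4 = 57.56, giving x* = 22.2029 and y* = 14.8019.
Utility at the optimum: U(22.2029, 14.8019) = 44.4058.

V = 44.4058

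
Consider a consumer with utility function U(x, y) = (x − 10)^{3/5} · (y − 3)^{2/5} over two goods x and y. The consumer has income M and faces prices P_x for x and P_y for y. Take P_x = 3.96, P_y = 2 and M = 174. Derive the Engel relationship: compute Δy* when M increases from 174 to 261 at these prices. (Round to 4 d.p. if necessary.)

Δy* = 17.4

Substituting into the budget: x* = 10 + 0.6·(M − 10·P_x − 3·P_y)/P_x, and y* = 3 + 0.4·(…)/P_y.
Discretionary income = 174 − 10·3.96 − 3·2 = 128.4; y* = 3 + 0.4·128.4/2 = 28.68.
At M' = 261: y* = 46.08. Change: 46.08 − 28.68 = 17.4.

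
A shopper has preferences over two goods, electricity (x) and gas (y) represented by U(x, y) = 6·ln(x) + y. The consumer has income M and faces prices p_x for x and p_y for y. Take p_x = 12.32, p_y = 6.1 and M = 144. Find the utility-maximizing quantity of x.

MU_x = 6/x, MU_y = 1. Tangency: 6/x = p_x/p_y.
So x*(p_x,p_y) = 6·p_y/p_x, independent of income; and y* = (M − 6·p_y)/p_y.
At the given prices: x* = 6·6.1/12.32 = 2.9708.

x* = 2.9708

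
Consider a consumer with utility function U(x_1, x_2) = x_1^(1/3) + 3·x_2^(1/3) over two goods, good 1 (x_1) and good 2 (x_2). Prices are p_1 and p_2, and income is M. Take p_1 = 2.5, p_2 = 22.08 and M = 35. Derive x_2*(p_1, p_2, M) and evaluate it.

From the CES first-order condition, (1/3)·(x_2/x_1)^(2/3) = p_1/p_2.
Hence x_2/x_1 = (3·p_1/p_2)^(1/(2/3)), i.e. raised to the 1.5 power.
With the ratio pinned down, the budget gives x_1* = M/(p_1 + p_2·(x_2/x_1)) and x_2* = (x_2/x_1)·x_1*.
Numerically x_2/x_1 = 0.197967, so x_1* = 35/(2.5 + 22.08·0.197967) = 5.0938 and x_2* = 0.197967·5.0938 = 1.0084.

x_2* = 1.0084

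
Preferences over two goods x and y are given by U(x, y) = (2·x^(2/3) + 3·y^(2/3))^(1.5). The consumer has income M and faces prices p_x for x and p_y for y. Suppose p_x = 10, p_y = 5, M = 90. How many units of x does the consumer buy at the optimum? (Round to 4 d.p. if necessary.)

x* = 0.6207

MRS = MU_x/MU_y = (2/3)·(y/x)^(1/3). Set equal to p_x/p_y.
Solve for the ratio: y/x = [(3/2)·p_x/p_y]^(3).
With the ratio pinned down, the budget gives x* = M/(p_x + p_y·(y/x)) and y* = (y/x)·x*.
Numerically y/x = 27, so x* = 90/(10 + 5·27) = 0.6207.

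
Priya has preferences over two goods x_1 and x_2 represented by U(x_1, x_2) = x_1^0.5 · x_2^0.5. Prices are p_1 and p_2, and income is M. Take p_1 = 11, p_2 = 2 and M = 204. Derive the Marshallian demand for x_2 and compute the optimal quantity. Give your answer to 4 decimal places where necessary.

Tangency: MRS = x_2/x_1 = p_1/p_2.
Rearranging, p_2·x_2 = p_1·x_1. Substituting into the budget gives p_1·x_1·(1 + 1) = M.
Demand: x_1*(p_1,p_2,M) = 0.5·M/p_1 and x_2* = 0.5·M/p_2.
At p_1=11, p_2=2, M=204: x_2* = 0.5·204/2 = 51.

x_2* = 51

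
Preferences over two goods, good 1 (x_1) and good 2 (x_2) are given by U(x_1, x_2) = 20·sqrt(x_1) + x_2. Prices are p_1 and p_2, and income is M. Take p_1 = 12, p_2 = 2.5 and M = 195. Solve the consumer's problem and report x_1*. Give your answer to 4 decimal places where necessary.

Set MRS = p_1/p_2: 10·x_1^(−1/2) = p_1/p_2.
Thus x_1* = (10·p_2/p_1)² — independent of M — with the rest of income spent on x_2.
Plugging in: x_1* = (10·2.5/12)² = 4.3403.

x_1* = 4.3403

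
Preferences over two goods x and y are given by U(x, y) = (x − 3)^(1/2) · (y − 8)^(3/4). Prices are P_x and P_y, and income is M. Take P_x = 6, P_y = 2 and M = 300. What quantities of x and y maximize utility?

Let x' = x−3, y' = y−8. MRS = (2/3)·y'/x' = P_x/P_y.
After buying the subsistence bundle (3, 8), a share 0.4 of the remaining income goes to x: x* = 3 + 0.4·(M − 3P_x − 8P_y)/P_x.
Discretionary income = 300 − 3·6 − 8·2 = 266; x* = 3 + 0.4·266/6 = 20.7333; y* = 8 + 0.6·266/2 = 87.8.

x* = 20.7333, y* = 87.8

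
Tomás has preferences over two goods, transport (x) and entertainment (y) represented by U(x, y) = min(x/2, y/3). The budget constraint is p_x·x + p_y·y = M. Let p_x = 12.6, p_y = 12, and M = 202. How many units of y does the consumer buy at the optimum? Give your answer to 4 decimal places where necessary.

y* = 9.902

Leontief preferences: the optimum is at the kink where x/2 = y/3, i.e. y = (3/2)·x.
Budget: p_x·x + p_y·(3/2)·x = M, so (2·p_x + 3·p_y)·x = 2·M.
Demand: x*(p_x,p_y,M) = 2·M/(2·p_x + 3·p_y), y* = 3·M/(2·p_x + 3·p_y).
Here 2·12.6 + 3·12 = 61.2, giving y* = 9.902.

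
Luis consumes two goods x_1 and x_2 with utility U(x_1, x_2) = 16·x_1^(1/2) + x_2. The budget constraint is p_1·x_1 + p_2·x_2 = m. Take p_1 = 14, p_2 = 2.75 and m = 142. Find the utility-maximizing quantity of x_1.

x_1* = 2.4694

Set MRS = p_1/p_2: 8·x_1^(−1/2) = p_1/p_2.
Solve: √x_1 = 8·p_2/p_1, so x_1*(p_1,p_2) = (8·p_2/p_1)², and x_2* = (m − p_1·x_1*)/p_2.
Plugging in: x_1* = (8·2.75/14)² = 2.4694.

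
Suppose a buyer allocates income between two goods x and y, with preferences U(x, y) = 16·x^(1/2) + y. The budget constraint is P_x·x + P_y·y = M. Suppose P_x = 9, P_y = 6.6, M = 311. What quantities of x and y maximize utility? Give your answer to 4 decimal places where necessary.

Plugging in: x* = (8·6.6/9)² = 34.4178, y* = 0.1879.

x* = 34.4178, y* = 0.1879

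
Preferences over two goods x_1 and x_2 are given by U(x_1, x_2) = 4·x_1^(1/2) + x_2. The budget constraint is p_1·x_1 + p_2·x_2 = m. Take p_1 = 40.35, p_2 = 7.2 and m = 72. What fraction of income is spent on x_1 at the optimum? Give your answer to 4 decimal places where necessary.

share on x_1 = 0.0714

Utility is quasi-linear in x_2; the FOC for x_1 is 2/√x_1 = p_1/p_2.
Solve: √x_1 = 2·p_2/p_1, so x_1*(p_1,p_2) = (2·p_2/p_1)², and x_2* = (m − p_1·x_1*)/p_2.
Plugging in: x_1* = (2·7.2/40.35)² = 0.1274, x_2* = 9.2862.
Expenditure on x_1: 40.35·0.1274 = 5.139; share = 0.0714.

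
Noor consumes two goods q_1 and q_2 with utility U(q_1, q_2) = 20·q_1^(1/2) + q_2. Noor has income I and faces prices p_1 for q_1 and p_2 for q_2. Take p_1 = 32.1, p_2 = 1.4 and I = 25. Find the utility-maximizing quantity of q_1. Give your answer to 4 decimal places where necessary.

q_1* = 0.1902

MU_q_1 = 10/√q_1, MU_q_2 = 1. Tangency: 10/√q_1 = p_1/p_2.
Thus q_1* = (10·p_2/p_1)² — independent of I — with the rest of income spent on q_2.
Plugging in: q_1* = (10·1.4/32.1)² = 0.1902.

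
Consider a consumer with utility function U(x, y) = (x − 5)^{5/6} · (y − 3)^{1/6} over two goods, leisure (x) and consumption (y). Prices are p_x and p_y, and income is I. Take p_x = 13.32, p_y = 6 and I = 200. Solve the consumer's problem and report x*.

MRS = 5·(y−3)/(x−5). Tangency with p_x/p_y gives y−3 = (1/5)·(p_x/p_y)·(x−5).
After buying the subsistence bundle (5, 3), a share 5/6 of the remaining income goes to x: x* = 5 + 5/6·(I − 5p_x − 3p_y)/p_x.
Discretionary income = 200 − 5·13.32 − 3·6 = 115.4; x* = 5 + 5/6·115.4/13.32 = 12.2197.

x* = 12.2197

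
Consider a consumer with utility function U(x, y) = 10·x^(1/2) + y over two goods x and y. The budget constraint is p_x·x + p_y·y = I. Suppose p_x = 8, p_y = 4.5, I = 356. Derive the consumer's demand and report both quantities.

Set MRS = p_x/p_y: 5·x^(−1/2) = p_x/p_y.
Thus x* = (5·p_y/p_x)² — independent of I — with the rest of income spent on y.
Plugging in: x* = (5·4.5/8)² = 7.9102, y* = 65.0486.

x* = 7.9102, y* = 65.0486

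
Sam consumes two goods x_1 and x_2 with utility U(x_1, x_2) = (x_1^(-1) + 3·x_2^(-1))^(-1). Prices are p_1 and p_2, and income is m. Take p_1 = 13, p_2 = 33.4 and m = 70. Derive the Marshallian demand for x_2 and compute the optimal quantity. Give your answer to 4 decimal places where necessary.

x_2* = 1.5408

MU_x_1 ∝ x_1^(-2), MU_x_2 ∝ 3·x_2^(-2), so MRS = (1/3)·(x_2/x_1)^(2) = p_1/p_2.
Solve for the ratio: x_2/x_1 = [3·p_1/p_2]^(0.5).
Substitute x_2 = (x_2/x_1)·x_1 into the budget: x_1* = m/(p_1 + p_2·(x_2/x_1)).
Numerically x_2/x_1 = 1.080585, so x_1* = 70/(13 + 33.4·1.080585) = 1.4259 and x_2* = 1.080585·1.4259 = 1.5408.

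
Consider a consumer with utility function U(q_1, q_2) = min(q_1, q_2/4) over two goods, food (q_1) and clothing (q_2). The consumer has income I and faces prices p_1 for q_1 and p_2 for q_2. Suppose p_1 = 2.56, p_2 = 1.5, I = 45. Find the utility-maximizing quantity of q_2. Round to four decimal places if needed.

Leontief preferences: the optimum is at the kink where q_1/1 = q_2/4, i.e. q_2 = 4·q_1.
Budget: p_1·q_1 + p_2·4·q_1 = I, so (p_1 + 4·p_2)·q_1 = I.
Demand: q_1*(p_1,p_2,I) = I/(p_1 + 4·p_2), q_2* = 4·I/(p_1 + 4·p_2).
Here 2.56 + 4·1.5 = 8.56, giving q_2* = 21.028.

q_2* = 21.028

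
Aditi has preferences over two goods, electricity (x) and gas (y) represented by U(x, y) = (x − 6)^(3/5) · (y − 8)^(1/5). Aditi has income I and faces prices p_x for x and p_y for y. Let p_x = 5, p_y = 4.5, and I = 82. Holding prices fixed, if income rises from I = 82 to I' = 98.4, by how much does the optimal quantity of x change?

Δx* = 2.46

This is Cobb-Douglas in (x−6, y−8): tangency gives 0.6·p_y·(y−8) = 0.2·p_x·(x−6).
Substituting into the budget: x* = 6 + 0.75·(I − 6·p_x − 8·p_y)/p_x, and y* = 8 + 0.25·(…)/p_y.
Discretionary income = 82 − 6·5 − 8·4.5 = 16; x* = 6 + 0.75·16/5 = 8.4.
At I' = 98.4: x* = 10.86. Change: 10.86 − 8.4 = 2.46.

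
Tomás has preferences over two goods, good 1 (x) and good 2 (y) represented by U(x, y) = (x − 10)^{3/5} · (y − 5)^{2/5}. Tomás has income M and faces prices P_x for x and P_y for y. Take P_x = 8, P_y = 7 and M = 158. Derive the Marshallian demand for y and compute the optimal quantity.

MRS = (3/2)·(y−5)/(x−10). Tangency with P_x/P_y gives y−5 = (2/3)·(P_x/P_y)·(x−10).
Substituting into the budget: x* = 10 + 0.6·(M − 10·P_x − 5·P_y)/P_x, and y* = 5 + 0.4·(…)/P_y.
Discretionary income = 158 − 10·8 − 5·7 = 43; y* = 5 + 0.4·43/7 = 7.4571.

y* = 7.4571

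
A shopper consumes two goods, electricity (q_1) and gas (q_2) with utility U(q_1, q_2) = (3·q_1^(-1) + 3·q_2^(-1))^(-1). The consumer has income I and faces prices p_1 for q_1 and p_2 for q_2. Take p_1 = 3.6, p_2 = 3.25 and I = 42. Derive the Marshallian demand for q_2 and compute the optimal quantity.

q_2* = 6.2964

From the CES first-order condition, (q_2/q_1)^(2) = p_1/p_2.
Hence q_2/q_1 = (p_1/p_2)^(1/(2)), i.e. raised to the 0.5 power.
Substitute q_2 = (q_2/q_1)·q_1 into the budget: q_1* = I/(p_1 + p_2·(q_2/q_1)).
Numerically q_2/q_1 = 1.05247, so q_1* = 42/(3.6 + 3.25·1.05247) = 5.9825 and q_2* = 1.05247·5.9825 = 6.2964.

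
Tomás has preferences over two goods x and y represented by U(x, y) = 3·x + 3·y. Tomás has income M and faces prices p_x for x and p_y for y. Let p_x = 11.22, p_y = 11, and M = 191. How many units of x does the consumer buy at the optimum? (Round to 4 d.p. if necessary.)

x* = 0

Numerically: x* = 0, y* = 17.3636.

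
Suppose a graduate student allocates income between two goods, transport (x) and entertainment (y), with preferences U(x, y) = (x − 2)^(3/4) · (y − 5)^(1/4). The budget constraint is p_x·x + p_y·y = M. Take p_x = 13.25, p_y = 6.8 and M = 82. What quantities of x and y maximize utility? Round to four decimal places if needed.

x* = 3.217, y* = 5.7904

Discretionary income = 82 − 2·13.25 − 5·6.8 = 21.5; x* = 2 + 0.75·21.5/13.25 = 3.217; y* = 5 + 0.25·21.5/6.8 = 5.7904.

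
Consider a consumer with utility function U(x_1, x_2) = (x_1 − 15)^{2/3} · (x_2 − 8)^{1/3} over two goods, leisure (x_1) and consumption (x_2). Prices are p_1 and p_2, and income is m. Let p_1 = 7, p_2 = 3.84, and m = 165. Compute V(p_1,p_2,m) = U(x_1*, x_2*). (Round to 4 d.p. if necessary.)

V = 2.7037

Let x_1' = x_1−15, x_2' = x_2−8. MRS = 2·x_2'/x_1' = p_1/p_2.
Substituting into the budget: x_1* = 15 + 2/3·(m − 15·p_1 − 8·p_2)/p_1, and x_2* = 8 + 1/3·(…)/p_2.
Discretionary income = 165 − 15·7 − 8·3.84 = 29.28; x_1* = 15 + 2/3·29.28/7 = 17.7886; x_2* = 8 + 1/3·29.28/3.84 = 10.5417.
Utility at the optimum: U(17.7886, 10.5417) = 2.7037.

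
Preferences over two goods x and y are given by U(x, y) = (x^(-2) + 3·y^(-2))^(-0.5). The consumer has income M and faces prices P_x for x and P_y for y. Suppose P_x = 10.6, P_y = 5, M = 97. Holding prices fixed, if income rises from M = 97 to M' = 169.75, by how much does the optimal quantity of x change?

From the CES first-order condition, (1/3)·(y/x)^(3) = P_x/P_y.
Solve for the ratio: y/x = [3·P_x/P_y]^(1/3).
With the ratio pinned down, the budget gives x* = M/(P_x + P_y·(y/x)) and y* = (y/x)·x*.
Numerically y/x = 1.852759, so x* = 97/(10.6 + 5·1.852759) = 4.8833.
At M' = 169.75: x* = 8.5457. Change: 8.5457 − 4.8833 = 3.6624.

Δx* = 3.6624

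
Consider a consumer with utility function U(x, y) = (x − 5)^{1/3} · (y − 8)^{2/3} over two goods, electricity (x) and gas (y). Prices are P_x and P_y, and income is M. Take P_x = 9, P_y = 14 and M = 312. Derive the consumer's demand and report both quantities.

x* = 10.7407, y* = 15.381

This is Cobb-Douglas in (x−5, y−8): tangency gives 1/3·P_y·(y−8) = 2/3·P_x·(x−5).
Substituting into the budget: x* = 5 + 1/3·(M − 5·P_x − 8·P_y)/P_x, and y* = 8 + 2/3·(…)/P_y.
Discretionary income = 312 − 5·9 − 8·14 = 155; x* = 5 + 1/3·155/9 = 10.7407; y* = 8 + 2/3·155/14 = 15.381.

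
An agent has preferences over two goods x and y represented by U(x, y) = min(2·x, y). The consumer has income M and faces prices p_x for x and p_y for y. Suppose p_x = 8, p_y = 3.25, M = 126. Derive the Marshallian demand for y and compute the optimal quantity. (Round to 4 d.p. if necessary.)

y* = 17.3793

With perfect complements, no substitution: consume in ratio x:y = 1:2.
Budget: p_x·x + p_y·2·x = M, so (p_x + 2·p_y)·x = M.
Demand: x*(p_x,p_y,M) = M/(p_x + 2·p_y), y* = 2·M/(p_x + 2·p_y).
Here 8 + 2·3.25 = 14.5, giving y* = 17.3793.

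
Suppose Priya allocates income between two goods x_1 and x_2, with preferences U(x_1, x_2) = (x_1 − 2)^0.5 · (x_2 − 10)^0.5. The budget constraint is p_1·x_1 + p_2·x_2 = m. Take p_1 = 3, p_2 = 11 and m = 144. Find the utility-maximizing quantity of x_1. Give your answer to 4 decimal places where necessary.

x_1* = 6.6667

This is Cobb-Douglas in (x_1−2, x_2−10): tangency gives 0.5·p_2·(x_2−10) = 0.5·p_1·(x_1−2).
After buying the subsistence bundle (2, 10), a share 0.5 of the remaining income goes to x_1: x_1* = 2 + 0.5·(m − 2p_1 − 10p_2)/p_1.
Discretionary income = 144 − 2·3 − 10·11 = 28; x_1* = 2 + 0.5·28/3 = 6.6667.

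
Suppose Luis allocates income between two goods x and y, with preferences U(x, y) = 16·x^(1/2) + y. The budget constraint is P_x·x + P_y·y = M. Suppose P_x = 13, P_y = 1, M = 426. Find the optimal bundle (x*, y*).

Set MRS = P_x/P_y: 8·x^(−1/2) = P_x/P_y.
Thus x* = (8·P_y/P_x)² — independent of M — with the rest of income spent on y.
Plugging in: x* = (8·1/13)² = 0.3787, y* = 421.0769.

x* = 0.3787, y* = 421.0769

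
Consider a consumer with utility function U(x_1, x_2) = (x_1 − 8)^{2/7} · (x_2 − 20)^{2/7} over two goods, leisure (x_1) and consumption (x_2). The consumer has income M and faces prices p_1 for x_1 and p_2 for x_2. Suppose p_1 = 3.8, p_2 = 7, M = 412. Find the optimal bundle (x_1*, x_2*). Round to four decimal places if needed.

MRS = (x_2−20)/(x_1−8). Tangency with p_1/p_2 gives x_2−20 = (p_1/p_2)·(x_1−8).
Substituting into the budget: x_1* = 8 + 0.5·(M − 8·p_1 − 20·p_2)/p_1, and x_2* = 20 + 0.5·(…)/p_2.
Discretionary income = 412 − 8·3.8 − 20·7 = 241.6; x_1* = 8 + 0.5·241.6/3.8 = 39.7895; x_2* = 20 + 0.5·241.6/7 = 37.2571.

x_1* = 39.7895, x_2* = 37.2571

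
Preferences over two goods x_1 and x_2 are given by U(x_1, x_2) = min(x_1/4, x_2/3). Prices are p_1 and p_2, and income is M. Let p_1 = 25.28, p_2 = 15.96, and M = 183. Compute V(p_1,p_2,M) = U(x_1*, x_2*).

Leontief preferences: the optimum is at the kink where x_1/4 = x_2/3, i.e. x_2 = (3/4)·x_1.
Budget: p_1·x_1 + p_2·(3/4)·x_1 = M, so (4·p_1 + 3·p_2)·x_1 = 4·M.
Demand: x_1*(p_1,p_2,M) = 4·M/(4·p_1 + 3·p_2), x_2* = 3·M/(4·p_1 + 3·p_2).
Here 4·25.28 + 3·15.96 = 149, giving x_1* = 4.9128 and x_2* = 3.6846.
Utility at the optimum: U(4.9128, 3.6846) = 1.2282.

V = 1.2282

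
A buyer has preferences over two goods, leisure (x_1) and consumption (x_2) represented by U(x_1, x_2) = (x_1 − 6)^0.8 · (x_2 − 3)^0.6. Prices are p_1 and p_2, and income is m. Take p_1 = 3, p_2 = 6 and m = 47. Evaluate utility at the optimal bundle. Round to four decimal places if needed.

V = 1.5637

This is Cobb-Douglas in (x_1−6, x_2−3): tangency gives 0.8·p_2·(x_2−3) = 0.6·p_1·(x_1−6).
Substituting into the budget: x_1* = 6 + 4/7·(m − 6·p_1 − 3·p_2)/p_1, and x_2* = 3 + 3/7·(…)/p_2.
Discretionary income = 47 − 6·3 − 3·6 = 11; x_1* = 6 + 4/7·11/3 = 8.0952; x_2* = 3 + 3/7·11/6 = 3.7857.
Utility at the optimum: U(8.0952, 3.7857) = 1.5637.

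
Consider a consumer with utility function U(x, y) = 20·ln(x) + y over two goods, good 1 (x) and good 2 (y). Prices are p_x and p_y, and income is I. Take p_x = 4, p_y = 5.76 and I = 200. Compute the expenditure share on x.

share on x = 0.576

Set MRS = p_x/p_y: (20/x)/1 = p_x/p_y.
So x*(p_x,p_y) = 20·p_y/p_x, independent of income; and y* = (I − 20·p_y)/p_y.
At the given prices: x* = 20·5.76/4 = 28.8, and y* = 14.7222.
Expenditure on x: 4·28.8 = 115.2; share = 0.576.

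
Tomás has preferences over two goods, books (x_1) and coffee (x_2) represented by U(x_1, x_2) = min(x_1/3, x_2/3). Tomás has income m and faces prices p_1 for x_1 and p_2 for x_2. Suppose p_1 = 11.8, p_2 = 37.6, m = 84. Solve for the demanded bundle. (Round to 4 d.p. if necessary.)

x_1* = 1.7004, x_2* = 1.7004

With perfect complements, no substitution: consume in ratio x_1:x_2 = 3:3.
Budget: p_1·x_1 + p_2·x_1 = m, so (3·p_1 + 3·p_2)·x_1 = 3·m.
Demand: x_1*(p_1,p_2,m) = 3·m/(3·p_1 + 3·p_2), x_2* = 3·m/(3·p_1 + 3·p_2).
Here 3·11.8 + 3·37.6 = 148.2, giving x_1* = 1.7004 and x_2* = 1.7004.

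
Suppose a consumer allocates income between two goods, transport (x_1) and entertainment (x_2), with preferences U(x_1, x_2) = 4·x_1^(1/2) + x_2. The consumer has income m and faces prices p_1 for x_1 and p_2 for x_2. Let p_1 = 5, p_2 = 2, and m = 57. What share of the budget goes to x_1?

MU_x_1 = 2/√x_1, MU_x_2 = 1. Tangency: 2/√x_1 = p_1/p_2.
Thus x_1* = (2·p_2/p_1)² — independent of m — with the rest of income spent on x_2.
Plugging in: x_1* = (2·2/5)² = 0.64, x_2* = 26.9.
Expenditure on x_1: 5·0.64 = 3.2; share = 0.0561.

share on x_1 = 0.0561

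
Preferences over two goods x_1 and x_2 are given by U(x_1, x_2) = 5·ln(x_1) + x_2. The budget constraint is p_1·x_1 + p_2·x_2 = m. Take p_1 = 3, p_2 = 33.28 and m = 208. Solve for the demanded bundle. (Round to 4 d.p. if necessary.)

Set MRS = p_1/p_2: (5/x_1)/1 = p_1/p_2.
So x_1*(p_1,p_2) = 5·p_2/p_1, independent of income; and x_2* = (m − 5·p_2)/p_2.
At the given prices: x_1* = 5·33.28/3 = 55.4667, and x_2* = 1.25.

x_1* = 55.4667, x_2* = 1.25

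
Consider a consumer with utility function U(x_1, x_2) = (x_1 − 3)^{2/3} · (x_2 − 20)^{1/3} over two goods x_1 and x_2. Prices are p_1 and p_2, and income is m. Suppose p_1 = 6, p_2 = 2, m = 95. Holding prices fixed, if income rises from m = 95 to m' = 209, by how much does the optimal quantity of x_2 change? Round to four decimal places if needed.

This is Cobb-Douglas in (x_1−3, x_2−20): tangency gives 2/3·p_2·(x_2−20) = 1/3·p_1·(x_1−3).
After buying the subsistence bundle (3, 20), a share 2/3 of the remaining income goes to x_1: x_1* = 3 + 2/3·(m − 3p_1 − 20p_2)/p_1.
Discretionary income = 95 − 3·6 − 20·2 = 37; x_2* = 20 + 1/3·37/2 = 26.1667.
At m' = 209: x_2* = 45.1667. Change: 45.1667 − 26.1667 = 19.

Δx_2* = 19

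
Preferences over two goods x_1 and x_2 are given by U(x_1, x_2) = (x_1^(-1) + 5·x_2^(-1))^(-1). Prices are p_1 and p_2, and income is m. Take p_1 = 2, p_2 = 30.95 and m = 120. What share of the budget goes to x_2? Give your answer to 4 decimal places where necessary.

MRS = MU_x_1/MU_x_2 = (1/5)·(x_2/x_1)^(2). Set equal to p_1/p_2.
Solve for the ratio: x_2/x_1 = [5·p_1/p_2]^(0.5).
With the ratio pinned down, the budget gives x_1* = m/(p_1 + p_2·(x_2/x_1)) and x_2* = (x_2/x_1)·x_1*.
Numerically x_2/x_1 = 0.56842, so x_1* = 120/(2 + 30.95·0.56842) = 6.1248 and x_2* = 0.56842·6.1248 = 3.4814.
Expenditure on x_2: 30.95·3.4814 = 107.7505; share = 0.8979.

share on x_2 = 0.8979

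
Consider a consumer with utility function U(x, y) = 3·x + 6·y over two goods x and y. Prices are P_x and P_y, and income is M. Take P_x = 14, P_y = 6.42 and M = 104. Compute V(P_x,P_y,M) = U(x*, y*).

V = 97.1963

Linear utility — the consumer picks whichever good has higher MU/price: 3/14 = 0.2143 vs 6/6.42 = 0.9346.
y gives more utility per dollar, so spend all income on y: y* = M/P_y, x* = 0.
Numerically: x* = 0, y* = 16.1994.
Utility at the optimum: U(0, 16.1994) = 97.1963.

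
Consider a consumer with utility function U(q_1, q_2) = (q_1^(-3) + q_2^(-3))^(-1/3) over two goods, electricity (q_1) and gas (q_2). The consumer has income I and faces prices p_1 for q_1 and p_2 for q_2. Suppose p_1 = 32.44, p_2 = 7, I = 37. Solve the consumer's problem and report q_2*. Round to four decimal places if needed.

q_2* = 1.271

With the ratio pinned down, the budget gives q_1* = I/(p_1 + p_2·(q_2/q_1)) and q_2* = (q_2/q_1)·q_1*.
Numerically q_2/q_1 = 1.467222, so q_1* = 37/(32.44 + 7·1.467222) = 0.8663 and q_2* = 1.467222·0.8663 = 1.271.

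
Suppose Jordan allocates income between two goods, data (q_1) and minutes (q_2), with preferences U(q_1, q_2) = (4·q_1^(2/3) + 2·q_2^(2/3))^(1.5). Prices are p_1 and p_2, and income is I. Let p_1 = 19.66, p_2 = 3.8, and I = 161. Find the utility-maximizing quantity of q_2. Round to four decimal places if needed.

q_2* = 32.6193

MU_q_1 ∝ 4·q_1^(-1/3), MU_q_2 ∝ 2·q_2^(-1/3), so MRS = 2·(q_2/q_1)^(1/3) = p_1/p_2.
Solve for the ratio: q_2/q_1 = [(1/2)·p_1/p_2]^(3).
Substitute q_2 = (q_2/q_1)·q_1 into the budget: q_1* = I/(p_1 + p_2·(q_2/q_1)).
Numerically q_2/q_1 = 17.310506, so q_1* = 161/(19.66 + 3.8·17.310506) = 1.8844 and q_2* = 17.310506·1.8844 = 32.6193.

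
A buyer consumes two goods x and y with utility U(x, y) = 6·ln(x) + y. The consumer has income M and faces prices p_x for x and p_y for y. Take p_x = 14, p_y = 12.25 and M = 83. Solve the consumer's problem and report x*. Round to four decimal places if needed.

Set MRS = p_x/p_y: (6/x)/1 = p_x/p_y.
So x*(p_x,p_y) = 6·p_y/p_x, independent of income; and y* = (M − 6·p_y)/p_y.
At the given prices: x* = 6·12.25/14 = 5.25.

x* = 5.25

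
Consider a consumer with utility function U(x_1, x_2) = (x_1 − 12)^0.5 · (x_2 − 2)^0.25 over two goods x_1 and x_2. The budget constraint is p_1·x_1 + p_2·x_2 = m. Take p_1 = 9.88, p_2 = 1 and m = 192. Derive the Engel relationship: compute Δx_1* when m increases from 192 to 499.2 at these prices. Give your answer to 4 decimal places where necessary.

Let x_1' = x_1−12, x_2' = x_2−2. MRS = 2·x_2'/x_1' = p_1/p_2.
After buying the subsistence bundle (12, 2), a share 2/3 of the remaining income goes to x_1: x_1* = 12 + 2/3·(m − 12p_1 − 2p_2)/p_1.
Discretionary income = 192 − 12·9.88 − 2·1 = 71.44; x_1* = 12 + 2/3·71.44/9.88 = 16.8205.
At m' = 499.2: x_1* = 37.5493. Change: 37.5493 − 16.8205 = 20.7287.

Δx_1* = 20.7287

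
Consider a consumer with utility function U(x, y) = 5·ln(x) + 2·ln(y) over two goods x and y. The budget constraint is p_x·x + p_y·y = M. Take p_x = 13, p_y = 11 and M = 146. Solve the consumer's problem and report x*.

x* = 8.022

MU_x/MU_y = (5·y)/(2·x); tangency sets this equal to p_x/p_y.
So 5·p_y·y = 2·p_x·x; combined with the budget, a share 5/7 of income goes to x.
Demand: x*(p_x,p_y,M) = 5/7·M/p_x and y* = 2/7·M/p_y.
At p_x=13, p_y=11, M=146: x* = 5/7·146/13 = 8.022.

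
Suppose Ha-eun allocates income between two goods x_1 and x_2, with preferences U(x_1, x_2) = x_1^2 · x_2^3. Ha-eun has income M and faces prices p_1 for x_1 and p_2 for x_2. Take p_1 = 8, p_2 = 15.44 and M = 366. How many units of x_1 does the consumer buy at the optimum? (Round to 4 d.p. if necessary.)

Tangency: MRS = (2/3)·x_2/x_1 = p_1/p_2.
So 2·p_2·x_2 = 3·p_1·x_1; combined with the budget, a share 0.4 of income goes to x_1.
Demand: x_1*(p_1,p_2,M) = 0.4·M/p_1 and x_2* = 0.6·M/p_2.
At p_1=8, p_2=15.44, M=366: x_1* = 0.4·366/8 = 18.3.

x_1* = 18.3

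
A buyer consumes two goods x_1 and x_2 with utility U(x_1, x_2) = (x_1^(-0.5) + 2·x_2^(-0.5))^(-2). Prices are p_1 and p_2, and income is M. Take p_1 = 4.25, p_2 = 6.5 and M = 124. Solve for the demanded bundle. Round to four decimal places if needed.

MU_x_1 ∝ x_1^(-1.5), MU_x_2 ∝ 2·x_2^(-1.5), so MRS = (1/2)·(x_2/x_1)^(1.5) = p_1/p_2.
Solve for the ratio: x_2/x_1 = [2·p_1/p_2]^(2/3).
Substitute x_2 = (x_2/x_1)·x_1 into the budget: x_1* = M/(p_1 + p_2·(x_2/x_1)).
Numerically x_2/x_1 = 1.195833, so x_1* = 124/(4.25 + 6.5·1.195833) = 10.3136 and x_2* = 1.195833·10.3136 = 12.3334.

x_1* = 10.3136, x_2* = 12.3334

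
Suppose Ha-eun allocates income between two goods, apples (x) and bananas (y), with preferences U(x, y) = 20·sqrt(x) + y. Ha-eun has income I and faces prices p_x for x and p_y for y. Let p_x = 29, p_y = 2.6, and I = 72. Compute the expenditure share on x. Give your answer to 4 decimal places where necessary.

Plugging in: x* = (10·2.6/29)² = 0.8038, y* = 18.7268.
Expenditure on x: 29·0.8038 = 23.3103; share = 0.3238.

share on x = 0.3238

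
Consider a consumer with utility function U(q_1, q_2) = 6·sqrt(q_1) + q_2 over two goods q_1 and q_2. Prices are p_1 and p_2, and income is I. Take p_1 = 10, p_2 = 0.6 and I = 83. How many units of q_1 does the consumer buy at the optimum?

Thus q_1* = (3·p_2/p_1)² — independent of I — with the rest of income spent on q_2.
Plugging in: q_1* = (3·0.6/10)² = 0.0324.

q_1* = 0.0324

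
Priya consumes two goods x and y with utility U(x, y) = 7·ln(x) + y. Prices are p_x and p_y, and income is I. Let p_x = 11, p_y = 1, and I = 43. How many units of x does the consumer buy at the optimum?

At the given prices: x* = 7·1/11 = 0.6364.

x* = 0.6364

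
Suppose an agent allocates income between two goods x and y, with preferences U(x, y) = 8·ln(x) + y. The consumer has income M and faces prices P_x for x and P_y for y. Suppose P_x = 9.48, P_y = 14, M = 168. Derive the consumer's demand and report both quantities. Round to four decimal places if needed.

x* = 11.8143, y* = 4

MU_x = 8/x, MU_y = 1. Tangency: 8/x = P_x/P_y.
So x*(P_x,P_y) = 8·P_y/P_x, independent of income; and y* = (M − 8·P_y)/P_y.
At the given prices: x* = 8·14/9.48 = 11.8143, and y* = 4.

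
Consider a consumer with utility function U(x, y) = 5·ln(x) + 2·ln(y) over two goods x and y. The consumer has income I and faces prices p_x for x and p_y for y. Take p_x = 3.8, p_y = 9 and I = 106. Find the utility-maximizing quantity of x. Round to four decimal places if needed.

The MRS is (5/2)·y/x. Set MRS = p_x/p_y.
So 5·p_y·y = 2·p_x·x; combined with the budget, a share 5/7 of income goes to x.
Demand: x*(p_x,p_y,I) = 5/7·I/p_x and y* = 2/7·I/p_y.
At p_x=3.8, p_y=9, I=106: x* = 5/7·106/3.8 = 19.9248.

x* = 19.9248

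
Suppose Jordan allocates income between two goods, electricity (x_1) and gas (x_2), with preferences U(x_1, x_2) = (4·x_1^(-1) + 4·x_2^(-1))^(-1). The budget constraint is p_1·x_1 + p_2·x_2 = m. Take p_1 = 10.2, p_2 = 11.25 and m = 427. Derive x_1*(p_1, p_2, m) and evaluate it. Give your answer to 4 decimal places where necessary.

Substitute x_2 = (x_2/x_1)·x_1 into the budget: x_1* = m/(p_1 + p_2·(x_2/x_1)).
Numerically x_2/x_1 = 0.95219, so x_1* = 427/(10.2 + 11.25·0.95219) = 20.4188.

x_1* = 20.4188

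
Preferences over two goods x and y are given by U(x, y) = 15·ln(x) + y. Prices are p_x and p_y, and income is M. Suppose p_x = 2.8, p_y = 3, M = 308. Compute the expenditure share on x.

share on x = 0.1461

MU_x = 15/x, MU_y = 1. Tangency: 15/x = p_x/p_y.
So x*(p_x,p_y) = 15·p_y/p_x, independent of income; and y* = (M − 15·p_y)/p_y.
At the given prices: x* = 15·3/2.8 = 16.0714, and y* = 87.6667.
Expenditure on x: 2.8·16.0714 = 45; share = 0.1461.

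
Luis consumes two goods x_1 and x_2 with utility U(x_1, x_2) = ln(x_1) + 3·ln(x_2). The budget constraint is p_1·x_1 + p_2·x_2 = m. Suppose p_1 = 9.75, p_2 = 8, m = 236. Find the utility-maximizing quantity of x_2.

x_2* = 22.125

MU_x_1/MU_x_2 = (x_2)/(3·x_1); tangency sets this equal to p_1/p_2.
So p_2·x_2 = 3·p_1·x_1; combined with the budget, a share 0.25 of income goes to x_1.
Demand: x_1*(p_1,p_2,m) = 0.25·m/p_1 and x_2* = 0.75·m/p_2.
At p_1=9.75, p_2=8, m=236: x_2* = 0.75·236/8 = 22.125.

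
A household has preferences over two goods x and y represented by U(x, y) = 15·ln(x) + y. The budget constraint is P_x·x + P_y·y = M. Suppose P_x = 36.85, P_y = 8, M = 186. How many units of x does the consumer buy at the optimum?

Set MRS = P_x/P_y: (15/x)/1 = P_x/P_y.
So x*(P_x,P_y) = 15·P_y/P_x, independent of income; and y* = (M − 15·P_y)/P_y.
At the given prices: x* = 15·8/36.85 = 3.2564.

x* = 3.2564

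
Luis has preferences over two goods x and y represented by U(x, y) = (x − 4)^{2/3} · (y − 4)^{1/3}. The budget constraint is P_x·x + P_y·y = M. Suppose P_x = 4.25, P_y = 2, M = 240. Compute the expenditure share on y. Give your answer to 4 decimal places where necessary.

After buying the subsistence bundle (4, 4), a share 2/3 of the remaining income goes to x: x* = 4 + 2/3·(M − 4P_x − 4P_y)/P_x.
Discretionary income = 240 − 4·4.25 − 4·2 = 215; x* = 4 + 2/3·215/4.25 = 37.7255; y* = 4 + 1/3·215/2 = 39.8333.
Expenditure on y: 2·39.8333 = 79.6667; share = 0.3319.

share on y = 0.3319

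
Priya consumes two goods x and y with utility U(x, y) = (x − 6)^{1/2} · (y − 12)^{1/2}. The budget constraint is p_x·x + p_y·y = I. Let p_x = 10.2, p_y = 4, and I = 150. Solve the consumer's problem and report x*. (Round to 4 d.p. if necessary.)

x* = 8

MRS = (y−12)/(x−6). Tangency with p_x/p_y gives y−12 = (p_x/p_y)·(x−6).
Substituting into the budget: x* = 6 + 0.5·(I − 6·p_x − 12·p_y)/p_x, and y* = 12 + 0.5·(…)/p_y.
Discretionary income = 150 − 6·10.2 − 12·4 = 40.8; x* = 6 + 0.5·40.8/10.2 = 8.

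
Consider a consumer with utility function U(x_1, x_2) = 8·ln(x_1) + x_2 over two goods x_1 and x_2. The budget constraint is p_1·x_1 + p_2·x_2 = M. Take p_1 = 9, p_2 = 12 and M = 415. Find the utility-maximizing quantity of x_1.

So x_1*(p_1,p_2) = 8·p_2/p_1, independent of income; and x_2* = (M − 8·p_2)/p_2.
At the given prices: x_1* = 8·12/9 = 10.6667.

x_1* = 10.6667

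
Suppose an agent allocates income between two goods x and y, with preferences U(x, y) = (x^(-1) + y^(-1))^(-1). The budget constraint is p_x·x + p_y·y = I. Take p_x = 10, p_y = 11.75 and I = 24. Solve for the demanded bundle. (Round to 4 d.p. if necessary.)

x* = 1.1516, y* = 1.0624

Numerically y/x = 0.922531, so x* = 24/(10 + 11.75·0.922531) = 1.1516 and y* = 0.922531·1.1516 = 1.0624.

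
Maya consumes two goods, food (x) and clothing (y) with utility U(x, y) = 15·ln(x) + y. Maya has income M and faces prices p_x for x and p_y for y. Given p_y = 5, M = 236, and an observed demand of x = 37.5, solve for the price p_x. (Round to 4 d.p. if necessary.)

MU_x = 15/x, MU_y = 1. Tangency: 15/x = p_x/p_y.
So x*(p_x,p_y) = 15·p_y/p_x, independent of income; and y* = (M − 15·p_y)/p_y.
Set x* = 37.5 in the demand function and solve for p_x: p_x = 2.

p_x = 2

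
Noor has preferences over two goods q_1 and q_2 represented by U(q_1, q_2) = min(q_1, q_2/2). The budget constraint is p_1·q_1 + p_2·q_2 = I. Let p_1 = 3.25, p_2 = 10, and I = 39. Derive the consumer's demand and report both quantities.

q_1* = 1.6774, q_2* = 3.3548

Leontief preferences: the optimum is at the kink where q_1/1 = q_2/2, i.e. q_2 = 2·q_1.
Budget: p_1·q_1 + p_2·2·q_1 = I, so (p_1 + 2·p_2)·q_1 = I.
Demand: q_1*(p_1,p_2,I) = I/(p_1 + 2·p_2), q_2* = 2·I/(p_1 + 2·p_2).
Here 3.25 + 2·10 = 23.25, giving q_1* = 1.6774 and q_2* = 3.3548.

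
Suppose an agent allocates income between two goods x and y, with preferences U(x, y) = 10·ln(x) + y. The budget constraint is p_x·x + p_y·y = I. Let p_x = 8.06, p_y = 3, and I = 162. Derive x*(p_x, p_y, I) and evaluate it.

x* = 3.7221

MU_x = 10/x, MU_y = 1. Tangency: 10/x = p_x/p_y.
So x*(p_x,p_y) = 10·p_y/p_x, independent of income; and y* = (I − 10·p_y)/p_y.
At the given prices: x* = 10·3/8.06 = 3.7221.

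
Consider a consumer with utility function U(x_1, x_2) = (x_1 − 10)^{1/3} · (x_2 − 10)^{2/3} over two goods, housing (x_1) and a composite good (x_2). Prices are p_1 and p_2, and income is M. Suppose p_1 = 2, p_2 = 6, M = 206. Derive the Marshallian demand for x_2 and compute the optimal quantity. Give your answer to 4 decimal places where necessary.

This is Cobb-Douglas in (x_1−10, x_2−10): tangency gives 1/3·p_2·(x_2−10) = 2/3·p_1·(x_1−10).
Substituting into the budget: x_1* = 10 + 1/3·(M − 10·p_1 − 10·p_2)/p_1, and x_2* = 10 + 2/3·(…)/p_2.
Discretionary income = 206 − 10·2 − 10·6 = 126; x_2* = 10 + 2/3·126/6 = 24.

x_2* = 24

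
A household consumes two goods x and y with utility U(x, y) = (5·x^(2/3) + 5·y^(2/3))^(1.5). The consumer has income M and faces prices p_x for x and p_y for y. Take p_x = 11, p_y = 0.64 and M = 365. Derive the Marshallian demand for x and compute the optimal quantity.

x* = 0.1119

MU_x ∝ 5·x^(-1/3), MU_y ∝ 5·y^(-1/3), so MRS = (y/x)^(1/3) = p_x/p_y.
Hence y/x = (p_x/p_y)^(1/(1/3)), i.e. raised to the 3 power.
With the ratio pinned down, the budget gives x* = M/(p_x + p_y·(y/x)) and y* = (y/x)·x*.
Numerically y/x = 5077.362061, so x* = 365/(11 + 0.64·5077.362061) = 0.1119.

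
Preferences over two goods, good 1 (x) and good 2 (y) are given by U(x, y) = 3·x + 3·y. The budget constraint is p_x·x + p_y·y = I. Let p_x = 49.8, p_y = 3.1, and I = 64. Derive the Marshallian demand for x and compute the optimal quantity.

y gives more utility per dollar, so spend all income on y: y* = I/p_y, x* = 0.
Numerically: x* = 0, y* = 20.6452.

x* = 0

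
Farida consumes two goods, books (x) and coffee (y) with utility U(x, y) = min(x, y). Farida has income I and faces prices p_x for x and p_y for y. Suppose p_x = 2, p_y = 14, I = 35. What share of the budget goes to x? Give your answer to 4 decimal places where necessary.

share on x = 0.125

Leontief preferences: the optimum is at the kink where x/1 = y/1, i.e. y = x.
Budget: p_x·x + p_y·x = I, so (p_x + p_y)·x = I.
Demand: x*(p_x,p_y,I) = I/(p_x + p_y), y* = I/(p_x + p_y).
Here 2 + 14 = 16, giving x* = 2.1875 and y* = 2.1875.
Expenditure on x: 2·2.1875 = 4.375; share = 0.125.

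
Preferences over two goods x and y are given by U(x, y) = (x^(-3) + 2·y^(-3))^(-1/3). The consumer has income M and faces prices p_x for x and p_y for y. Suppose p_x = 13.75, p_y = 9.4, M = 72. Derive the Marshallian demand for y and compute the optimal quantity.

y* = 3.6156

With the ratio pinned down, the budget gives x* = M/(p_x + p_y·(y/x)) and y* = (y/x)·x*.
Numerically y/x = 1.30783, so x* = 72/(13.75 + 9.4·1.30783) = 2.7646 and y* = 1.30783·2.7646 = 3.6156.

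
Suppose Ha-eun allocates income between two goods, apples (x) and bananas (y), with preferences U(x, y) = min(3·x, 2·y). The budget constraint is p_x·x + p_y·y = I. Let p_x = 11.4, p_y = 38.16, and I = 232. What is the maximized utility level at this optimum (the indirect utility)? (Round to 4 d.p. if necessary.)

V = 10.1399

With perfect complements, no substitution: consume in ratio x:y = 2:3.
Budget: p_x·x + p_y·(3/2)·x = I, so (2·p_x + 3·p_y)·x = 2·I.
Demand: x*(p_x,p_y,I) = 2·I/(2·p_x + 3·p_y), y* = 3·I/(2·p_x + 3·p_y).
Here 2·11.4 + 3·38.16 = 137.28, giving x* = 3.38 and y* = 5.0699.
Utility at the optimum: U(3.38, 5.0699) = 10.1399.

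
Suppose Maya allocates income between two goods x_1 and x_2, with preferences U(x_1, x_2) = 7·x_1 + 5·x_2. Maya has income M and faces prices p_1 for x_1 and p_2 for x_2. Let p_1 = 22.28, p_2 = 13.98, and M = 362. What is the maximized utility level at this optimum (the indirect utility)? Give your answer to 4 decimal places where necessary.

Perfect substitutes: compare marginal utility per dollar. 7/p_1 vs 5/p_2 → 0.3142 vs 0.3577.
x_2 gives more utility per dollar, so spend all income on x_2: x_2* = M/p_2, x_1* = 0.
Numerically: x_1* = 0, x_2* = 25.8941.
Utility at the optimum: U(0, 25.8941) = 129.4707.

V = 129.4707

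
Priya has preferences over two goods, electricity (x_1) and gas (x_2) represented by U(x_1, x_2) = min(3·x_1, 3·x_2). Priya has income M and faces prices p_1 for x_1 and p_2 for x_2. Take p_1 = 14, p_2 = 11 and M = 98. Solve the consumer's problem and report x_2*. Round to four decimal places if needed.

x_2* = 3.92

With perfect complements, no substitution: consume in ratio x_1:x_2 = 3:3.
Budget: p_1·x_1 + p_2·x_1 = M, so (3·p_1 + 3·p_2)·x_1 = 3·M.
Demand: x_1*(p_1,p_2,M) = 3·M/(3·p_1 + 3·p_2), x_2* = 3·M/(3·p_1 + 3·p_2).
Here 3·14 + 3·11 = 75, giving x_2* = 3.92.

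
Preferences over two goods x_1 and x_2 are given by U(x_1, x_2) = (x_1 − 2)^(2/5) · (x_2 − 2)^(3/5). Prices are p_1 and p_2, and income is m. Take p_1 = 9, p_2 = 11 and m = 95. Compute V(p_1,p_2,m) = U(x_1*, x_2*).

V = 2.764

After buying the subsistence bundle (2, 2), a share 0.4 of the remaining income goes to x_1: x_1* = 2 + 0.4·(m − 2p_1 − 2p_2)/p_1.
Discretionary income = 95 − 2·9 − 2·11 = 55; x_1* = 2 + 0.4·55/9 = 4.4444; x_2* = 2 + 0.6·55/11 = 5.
Utility at the optimum: U(4.4444, 5) = 2.764.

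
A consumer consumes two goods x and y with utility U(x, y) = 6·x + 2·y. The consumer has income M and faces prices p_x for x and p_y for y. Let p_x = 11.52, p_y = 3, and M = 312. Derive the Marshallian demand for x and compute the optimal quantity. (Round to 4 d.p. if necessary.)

Linear utility — the consumer picks whichever good has higher MU/price: 6/11.52 = 0.5208 vs 2/3 = 0.6667.
y gives more utility per dollar, so spend all income on y: y* = M/p_y, x* = 0.
Numerically: x* = 0, y* = 104.

x* = 0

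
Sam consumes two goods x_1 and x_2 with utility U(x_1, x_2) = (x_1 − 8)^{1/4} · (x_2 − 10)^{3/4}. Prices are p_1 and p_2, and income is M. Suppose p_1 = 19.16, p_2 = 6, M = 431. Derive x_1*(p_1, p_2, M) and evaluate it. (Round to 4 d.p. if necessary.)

x_1* = 10.8408

MRS = (1/3)·(x_2−10)/(x_1−8). Tangency with p_1/p_2 gives x_2−10 = 3·(p_1/p_2)·(x_1−8).
After buying the subsistence bundle (8, 10), a share 0.25 of the remaining income goes to x_1: x_1* = 8 + 0.25·(M − 8p_1 − 10p_2)/p_1.
Discretionary income = 431 − 8·19.16 − 10·6 = 217.72; x_1* = 8 + 0.25·217.72/19.16 = 10.8408.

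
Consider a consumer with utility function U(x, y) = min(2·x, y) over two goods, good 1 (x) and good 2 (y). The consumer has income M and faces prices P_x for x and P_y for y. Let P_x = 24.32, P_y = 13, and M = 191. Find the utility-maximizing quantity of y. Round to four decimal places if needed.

y* = 7.5914

Leontief preferences: the optimum is at the kink where x/1 = y/2, i.e. y = 2·x.
Budget: P_x·x + P_y·2·x = M, so (P_x + 2·P_y)·x = M.
Demand: x*(P_x,P_y,M) = M/(P_x + 2·P_y), y* = 2·M/(P_x + 2·P_y).
Here 24.32 + 2·13 = 50.32, giving y* = 7.5914.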